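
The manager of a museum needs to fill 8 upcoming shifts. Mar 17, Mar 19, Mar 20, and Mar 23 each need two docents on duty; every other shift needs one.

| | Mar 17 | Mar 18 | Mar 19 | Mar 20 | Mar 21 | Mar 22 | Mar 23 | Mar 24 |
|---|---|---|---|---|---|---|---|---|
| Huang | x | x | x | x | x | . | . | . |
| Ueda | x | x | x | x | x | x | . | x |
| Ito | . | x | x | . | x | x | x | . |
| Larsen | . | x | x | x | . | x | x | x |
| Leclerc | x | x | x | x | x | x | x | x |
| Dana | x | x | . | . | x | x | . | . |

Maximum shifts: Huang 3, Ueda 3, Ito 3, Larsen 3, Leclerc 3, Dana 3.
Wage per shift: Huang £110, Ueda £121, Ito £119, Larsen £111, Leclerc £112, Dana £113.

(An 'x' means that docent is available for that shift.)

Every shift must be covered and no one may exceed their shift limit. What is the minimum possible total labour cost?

£1338

Picking the cheapest available docent for each shift independently would cost £1329, but that ignores the shift limits.
An optimal schedule: Mar 17→Huang+Dana, Mar 18→Dana, Mar 19→Larsen+Leclerc, Mar 20→Huang+Leclerc, Mar 21→Huang, Mar 22→Dana, Mar 23→Larsen+Leclerc, Mar 24→Larsen.
Total: 110 + 113 + 113 + 111 + 112 + 110 + 112 + 110 + 113 + 111 + 112 + 111 = £1338.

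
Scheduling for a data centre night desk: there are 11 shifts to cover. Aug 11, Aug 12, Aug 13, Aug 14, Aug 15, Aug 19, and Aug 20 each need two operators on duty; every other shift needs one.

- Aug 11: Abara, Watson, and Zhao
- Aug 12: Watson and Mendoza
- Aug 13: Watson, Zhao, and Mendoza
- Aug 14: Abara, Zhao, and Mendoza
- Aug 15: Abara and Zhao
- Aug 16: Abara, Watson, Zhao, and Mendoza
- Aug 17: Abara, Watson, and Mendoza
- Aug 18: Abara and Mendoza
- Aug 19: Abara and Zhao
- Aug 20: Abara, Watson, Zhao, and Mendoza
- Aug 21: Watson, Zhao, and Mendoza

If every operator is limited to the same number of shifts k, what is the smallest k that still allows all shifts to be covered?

With 4 operators and 18 worker-slots to fill, someone must work at least ⌈18/4⌉ = 5 shifts, so k ≥ 5.
k = 5 works: Aug 11→Abara+Watson, Aug 12→Watson+Mendoza, Aug 13→Watson+Zhao, Aug 14→Abara+Zhao, Aug 15→Abara+Zhao, Aug 16→Mendoza, Aug 17→Watson, Aug 18→Abara, Aug 19→Abara+Zhao, Aug 20→Zhao+Mendoza, Aug 21→Watson.
Loads: Abara 5, Watson 5, Zhao 5, Mendoza 3 — all ≤ 5.

5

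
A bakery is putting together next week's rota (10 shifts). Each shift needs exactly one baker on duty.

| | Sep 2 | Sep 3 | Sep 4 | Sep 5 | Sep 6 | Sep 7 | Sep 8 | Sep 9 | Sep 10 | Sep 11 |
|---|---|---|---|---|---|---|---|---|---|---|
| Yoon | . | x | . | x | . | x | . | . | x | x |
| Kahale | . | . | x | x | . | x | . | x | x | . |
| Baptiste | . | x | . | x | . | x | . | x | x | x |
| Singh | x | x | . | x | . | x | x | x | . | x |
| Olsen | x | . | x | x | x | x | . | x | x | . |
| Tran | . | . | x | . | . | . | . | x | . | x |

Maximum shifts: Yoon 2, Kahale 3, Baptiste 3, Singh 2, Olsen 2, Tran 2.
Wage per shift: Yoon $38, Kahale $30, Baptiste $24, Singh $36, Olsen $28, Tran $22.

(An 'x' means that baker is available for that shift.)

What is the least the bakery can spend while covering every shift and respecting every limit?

Sep 6 can only be covered by Olsen, so that assignment is forced.
Sep 8 can only be covered by Singh, so that assignment is forced.
Picking the cheapest available baker for each shift independently would cost $254, but that ignores the shift limits.
An optimal schedule: Sep 2→Olsen, Sep 3→Baptiste, Sep 4→Tran, Sep 5→Baptiste, Sep 6→Olsen, Sep 7→Kahale, Sep 8→Singh, Sep 9→Kahale, Sep 10→Baptiste, Sep 11→Tran.
Total: 28 + 24 + 22 + 24 + 28 + 30 + 36 + 30 + 24 + 22 = $268.

$268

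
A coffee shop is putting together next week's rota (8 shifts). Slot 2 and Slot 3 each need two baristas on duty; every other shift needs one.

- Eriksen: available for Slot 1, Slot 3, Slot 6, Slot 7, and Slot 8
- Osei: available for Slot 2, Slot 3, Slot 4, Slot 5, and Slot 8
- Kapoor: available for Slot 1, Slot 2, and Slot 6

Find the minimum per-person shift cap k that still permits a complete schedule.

With 3 baristas and 10 worker-slots to fill, someone must work at least ⌈10/3⌉ = 4 shifts, so k ≥ 4.
k = 4 works: Slot 1→Eriksen, Slot 2→Osei+Kapoor, Slot 3→Eriksen+Osei, Slot 4→Osei, Slot 5→Osei, Slot 6→Kapoor, Slot 7→Eriksen, Slot 8→Eriksen.
Loads: Eriksen 4, Osei 4, Kapoor 2 — all ≤ 4.

4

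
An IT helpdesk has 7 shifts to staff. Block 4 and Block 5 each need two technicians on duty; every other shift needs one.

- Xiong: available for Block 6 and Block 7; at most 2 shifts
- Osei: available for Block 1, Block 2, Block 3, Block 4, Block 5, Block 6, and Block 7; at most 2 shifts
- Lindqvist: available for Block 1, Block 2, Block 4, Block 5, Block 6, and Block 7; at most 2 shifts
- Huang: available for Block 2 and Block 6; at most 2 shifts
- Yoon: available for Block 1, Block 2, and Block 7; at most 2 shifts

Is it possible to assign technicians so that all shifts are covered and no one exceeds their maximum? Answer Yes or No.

Total capacity is 10 and 9 slots are needed, so capacity alone doesn't rule it out.
Shifts {Block 3, Block 4, Block 5} need 5 worker-slots in total, but the technicians available for any of those shifts (Osei and Lindqvist) can supply at most 4 among them. So no valid schedule exists.

No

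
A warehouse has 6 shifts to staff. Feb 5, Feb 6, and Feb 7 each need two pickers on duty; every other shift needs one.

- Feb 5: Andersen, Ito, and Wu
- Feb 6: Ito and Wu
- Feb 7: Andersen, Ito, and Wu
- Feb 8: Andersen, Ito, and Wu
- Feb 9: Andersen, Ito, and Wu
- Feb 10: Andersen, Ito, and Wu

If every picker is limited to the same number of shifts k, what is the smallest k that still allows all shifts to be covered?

3

With 3 pickers and 9 worker-slots to fill, someone must work at least ⌈9/3⌉ = 3 shifts, so k ≥ 3.
k = 3 works: Feb 5→Andersen+Ito, Feb 6→Ito+Wu, Feb 7→Andersen+Ito, Feb 8→Andersen, Feb 9→Wu, Feb 10→Wu.
Loads: Andersen 3, Ito 3, Wu 3 — all ≤ 3.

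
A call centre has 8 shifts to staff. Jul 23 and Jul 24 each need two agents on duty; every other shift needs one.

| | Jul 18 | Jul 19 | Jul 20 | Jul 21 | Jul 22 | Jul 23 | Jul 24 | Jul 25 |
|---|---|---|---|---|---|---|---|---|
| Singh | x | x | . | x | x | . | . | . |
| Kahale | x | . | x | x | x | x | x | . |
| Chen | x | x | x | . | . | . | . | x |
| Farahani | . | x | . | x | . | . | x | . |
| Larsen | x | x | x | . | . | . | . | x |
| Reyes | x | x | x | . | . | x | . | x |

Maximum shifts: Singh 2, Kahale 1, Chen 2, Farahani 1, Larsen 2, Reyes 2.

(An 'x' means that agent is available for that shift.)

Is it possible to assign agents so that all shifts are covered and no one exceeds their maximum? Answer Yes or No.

Total capacity is 10 and 10 slots are needed, so capacity alone doesn't rule it out.
Shifts {Jul 23, Jul 24} need 4 worker-slots in total, but the agents available for any of those shifts (Kahale, Farahani, and Reyes) can supply at most 3 among them. So no valid schedule exists.

No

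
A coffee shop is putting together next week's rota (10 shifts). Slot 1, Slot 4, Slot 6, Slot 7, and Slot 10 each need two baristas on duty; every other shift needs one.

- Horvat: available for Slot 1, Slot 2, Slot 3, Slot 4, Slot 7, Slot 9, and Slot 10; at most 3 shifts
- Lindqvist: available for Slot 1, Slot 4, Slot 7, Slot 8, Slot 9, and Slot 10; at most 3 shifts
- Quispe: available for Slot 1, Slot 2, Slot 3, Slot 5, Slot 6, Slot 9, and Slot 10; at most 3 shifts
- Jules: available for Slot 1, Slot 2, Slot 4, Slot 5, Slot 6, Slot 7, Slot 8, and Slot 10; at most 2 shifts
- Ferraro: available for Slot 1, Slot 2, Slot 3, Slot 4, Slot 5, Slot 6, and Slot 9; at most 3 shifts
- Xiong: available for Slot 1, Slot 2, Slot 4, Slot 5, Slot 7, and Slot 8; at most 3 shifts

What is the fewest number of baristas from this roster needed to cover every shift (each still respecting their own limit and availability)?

15 slots to fill and no one can take more than 3, so at least ⌈15/3⌉ = 5 baristas are needed.
Horvat, Lindqvist, Quispe, Ferraro, and Xiong alone can cover everything: Slot 1→Ferraro+Xiong, Slot 2→Xiong, Slot 3→Horvat, Slot 4→Ferraro+Xiong, Slot 5→Quispe, Slot 6→Quispe+Ferraro, Slot 7→Horvat+Lindqvist, Slot 8→Lindqvist, Slot 9→Quispe, Slot 10→Horvat+Lindqvist.

5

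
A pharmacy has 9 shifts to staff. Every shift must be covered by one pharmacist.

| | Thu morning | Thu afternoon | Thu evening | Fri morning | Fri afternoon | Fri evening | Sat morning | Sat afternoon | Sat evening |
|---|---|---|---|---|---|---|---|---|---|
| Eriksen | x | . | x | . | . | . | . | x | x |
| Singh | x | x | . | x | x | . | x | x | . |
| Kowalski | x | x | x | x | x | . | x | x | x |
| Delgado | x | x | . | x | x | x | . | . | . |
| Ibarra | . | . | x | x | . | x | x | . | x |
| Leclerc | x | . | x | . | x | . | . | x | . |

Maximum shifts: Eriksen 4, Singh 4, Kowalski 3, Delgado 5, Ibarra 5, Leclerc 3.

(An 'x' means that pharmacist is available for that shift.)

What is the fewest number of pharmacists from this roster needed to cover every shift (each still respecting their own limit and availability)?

9 slots to fill and no one can take more than 5, so at least ⌈9/5⌉ = 2 pharmacists are needed.
Singh and Ibarra alone can cover everything: Thu morning→Singh, Thu afternoon→Singh, Thu evening→Ibarra, Fri morning→Ibarra, Fri afternoon→Singh, Fri evening→Ibarra, Sat morning→Ibarra, Sat afternoon→Singh, Sat evening→Ibarra.

2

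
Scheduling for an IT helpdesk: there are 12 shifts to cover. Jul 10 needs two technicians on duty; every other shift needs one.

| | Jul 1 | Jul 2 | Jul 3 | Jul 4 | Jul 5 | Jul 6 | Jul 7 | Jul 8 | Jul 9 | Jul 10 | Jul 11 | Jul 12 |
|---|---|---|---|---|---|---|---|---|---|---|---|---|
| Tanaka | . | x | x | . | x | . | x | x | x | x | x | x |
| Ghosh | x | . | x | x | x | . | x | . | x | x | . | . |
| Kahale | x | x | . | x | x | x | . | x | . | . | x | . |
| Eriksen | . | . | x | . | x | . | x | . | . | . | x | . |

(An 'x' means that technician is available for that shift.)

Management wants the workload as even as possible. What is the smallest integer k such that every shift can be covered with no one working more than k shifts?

4

With 4 technicians and 13 worker-slots to fill, someone must work at least ⌈13/4⌉ = 4 shifts, so k ≥ 4.
k = 4 works: Jul 1→Ghosh, Jul 2→Tanaka, Jul 3→Eriksen, Jul 4→Ghosh, Jul 5→Kahale, Jul 6→Kahale, Jul 7→Eriksen, Jul 8→Tanaka, Jul 9→Ghosh, Jul 10→Tanaka+Ghosh, Jul 11→Kahale, Jul 12→Tanaka.
Loads: Tanaka 4, Ghosh 4, Kahale 3, Eriksen 2 — all ≤ 4.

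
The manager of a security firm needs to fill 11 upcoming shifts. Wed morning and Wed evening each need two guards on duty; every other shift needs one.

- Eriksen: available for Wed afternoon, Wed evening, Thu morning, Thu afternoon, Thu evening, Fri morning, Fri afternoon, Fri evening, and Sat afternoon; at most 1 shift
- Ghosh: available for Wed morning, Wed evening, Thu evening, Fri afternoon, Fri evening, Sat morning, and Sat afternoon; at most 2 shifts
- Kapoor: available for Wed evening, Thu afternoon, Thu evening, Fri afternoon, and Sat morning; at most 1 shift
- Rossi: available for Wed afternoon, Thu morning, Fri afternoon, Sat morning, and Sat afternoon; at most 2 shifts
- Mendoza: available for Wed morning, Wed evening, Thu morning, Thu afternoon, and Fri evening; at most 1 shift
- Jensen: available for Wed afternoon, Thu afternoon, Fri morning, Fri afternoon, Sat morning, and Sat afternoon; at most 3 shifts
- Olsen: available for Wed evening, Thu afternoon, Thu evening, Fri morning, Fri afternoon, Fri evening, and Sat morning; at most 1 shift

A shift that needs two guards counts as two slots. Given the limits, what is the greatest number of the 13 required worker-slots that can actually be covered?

Total capacity across all guards is 1+2+1+2+1+3+1 = 11, and 13 slots are needed, so at most 11 can be filled.
An assignment achieving 11: Wed morning→Ghosh+Mendoza, Wed afternoon→Eriksen, Wed evening→Kapoor, Thu morning→Rossi, Thu afternoon→Jensen, Thu evening→Ghosh, Fri morning→Jensen, Fri evening→Olsen, Sat morning→Jensen, Sat afternoon→Rossi.
Loads: Eriksen 1/1, Ghosh 2/2, Kapoor 1/1, Rossi 2/2, Mendoza 1/1, Jensen 3/3, Olsen 1/1.

11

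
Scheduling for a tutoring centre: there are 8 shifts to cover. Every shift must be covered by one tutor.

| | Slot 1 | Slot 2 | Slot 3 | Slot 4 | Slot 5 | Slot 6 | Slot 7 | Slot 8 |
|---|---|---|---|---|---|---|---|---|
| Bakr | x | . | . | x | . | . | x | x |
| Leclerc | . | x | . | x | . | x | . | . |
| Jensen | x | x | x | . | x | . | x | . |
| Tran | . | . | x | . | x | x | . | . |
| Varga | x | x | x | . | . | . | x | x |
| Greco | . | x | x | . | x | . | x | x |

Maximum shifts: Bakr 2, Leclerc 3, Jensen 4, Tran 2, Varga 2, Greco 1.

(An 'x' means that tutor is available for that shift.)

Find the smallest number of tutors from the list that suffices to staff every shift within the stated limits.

3

8 slots to fill and no one can take more than 4, so at least ⌈8/4⌉ = 2 tutors are needed.
Any 2 tutors together have capacity at most 4+3 = 7 < 8 slots, so 2 can never suffice.
Bakr, Leclerc, and Jensen alone can cover everything: Slot 1→Bakr, Slot 2→Leclerc, Slot 3→Jensen, Slot 4→Leclerc, Slot 5→Jensen, Slot 6→Leclerc, Slot 7→Jensen, Slot 8→Bakr.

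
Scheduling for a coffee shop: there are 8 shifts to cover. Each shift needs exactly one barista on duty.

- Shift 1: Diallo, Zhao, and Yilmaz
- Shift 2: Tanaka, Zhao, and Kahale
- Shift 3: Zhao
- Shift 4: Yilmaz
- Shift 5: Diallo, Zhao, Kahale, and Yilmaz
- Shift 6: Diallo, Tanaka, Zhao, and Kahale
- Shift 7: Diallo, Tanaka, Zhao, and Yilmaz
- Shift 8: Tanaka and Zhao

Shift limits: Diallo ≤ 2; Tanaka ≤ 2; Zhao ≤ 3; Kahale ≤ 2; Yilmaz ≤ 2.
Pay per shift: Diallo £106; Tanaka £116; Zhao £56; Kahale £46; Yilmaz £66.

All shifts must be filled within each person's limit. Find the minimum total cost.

Shift 3 can only be covered by Zhao, so that assignment is forced.
Shift 4 can only be covered by Yilmaz, so that assignment is forced.
Picking the cheapest available barista for each shift independently would cost £428, but that ignores the shift limits.
An optimal schedule: Shift 1→Zhao, Shift 2→Kahale, Shift 3→Zhao, Shift 4→Yilmaz, Shift 5→Kahale, Shift 6→Diallo, Shift 7→Yilmaz, Shift 8→Zhao.
Total: 56 + 46 + 56 + 66 + 46 + 106 + 66 + 56 = £498.

£498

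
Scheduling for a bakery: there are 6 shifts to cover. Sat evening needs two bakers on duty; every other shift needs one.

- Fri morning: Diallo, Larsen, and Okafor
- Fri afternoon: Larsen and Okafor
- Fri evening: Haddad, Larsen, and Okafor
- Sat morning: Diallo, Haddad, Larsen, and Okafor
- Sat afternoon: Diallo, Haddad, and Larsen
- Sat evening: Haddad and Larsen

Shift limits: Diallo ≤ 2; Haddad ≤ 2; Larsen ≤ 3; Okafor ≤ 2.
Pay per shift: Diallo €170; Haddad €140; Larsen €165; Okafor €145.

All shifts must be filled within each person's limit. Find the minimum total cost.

€1065

Sat evening can only be covered by Haddad and Larsen, so that assignment is forced.
Picking the cheapest available baker for each shift independently would cost €1015, but that ignores the shift limits.
An optimal schedule: Fri morning→Okafor, Fri afternoon→Okafor, Fri evening→Haddad, Sat morning→Larsen, Sat afternoon→Larsen, Sat evening→Haddad+Larsen.
Total: 145 + 145 + 140 + 165 + 165 + 140 + 165 = €1065.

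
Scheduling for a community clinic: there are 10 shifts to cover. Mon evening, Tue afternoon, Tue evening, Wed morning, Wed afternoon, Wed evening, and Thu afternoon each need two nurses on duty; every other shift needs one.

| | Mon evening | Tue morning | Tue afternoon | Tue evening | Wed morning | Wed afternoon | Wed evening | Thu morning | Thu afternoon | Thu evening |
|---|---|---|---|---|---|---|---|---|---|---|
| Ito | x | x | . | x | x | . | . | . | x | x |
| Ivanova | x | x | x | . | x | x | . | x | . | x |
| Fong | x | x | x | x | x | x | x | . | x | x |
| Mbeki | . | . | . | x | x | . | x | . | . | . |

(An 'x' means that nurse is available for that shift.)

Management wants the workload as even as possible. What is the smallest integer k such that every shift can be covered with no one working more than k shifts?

With 4 nurses and 17 worker-slots to fill, someone must work at least ⌈17/4⌉ = 5 shifts, so k ≥ 5.
k = 5 works: Mon evening→Ito+Ivanova, Tue morning→Ito, Tue afternoon→Ivanova+Fong, Tue evening→Ito+Fong, Wed morning→Ivanova+Mbeki, Wed afternoon→Ivanova+Fong, Wed evening→Fong+Mbeki, Thu morning→Ivanova, Thu afternoon→Ito+Fong, Thu evening→Ito.
Loads: Ito 5, Ivanova 5, Fong 5, Mbeki 2 — all ≤ 5.

5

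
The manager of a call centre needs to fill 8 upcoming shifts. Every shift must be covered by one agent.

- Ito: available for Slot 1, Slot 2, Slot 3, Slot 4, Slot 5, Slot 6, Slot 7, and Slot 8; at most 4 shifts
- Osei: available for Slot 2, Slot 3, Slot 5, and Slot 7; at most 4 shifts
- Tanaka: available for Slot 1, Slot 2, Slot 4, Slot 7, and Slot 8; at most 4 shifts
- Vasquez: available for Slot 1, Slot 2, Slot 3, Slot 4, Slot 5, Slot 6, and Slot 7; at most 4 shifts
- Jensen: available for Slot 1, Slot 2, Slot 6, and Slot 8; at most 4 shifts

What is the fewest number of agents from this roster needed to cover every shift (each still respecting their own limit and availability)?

8 slots to fill and no one can take more than 4, so at least ⌈8/4⌉ = 2 agents are needed.
Ito and Osei alone can cover everything: Slot 1→Ito, Slot 2→Osei, Slot 3→Osei, Slot 4→Ito, Slot 5→Osei, Slot 6→Ito, Slot 7→Osei, Slot 8→Ito.

2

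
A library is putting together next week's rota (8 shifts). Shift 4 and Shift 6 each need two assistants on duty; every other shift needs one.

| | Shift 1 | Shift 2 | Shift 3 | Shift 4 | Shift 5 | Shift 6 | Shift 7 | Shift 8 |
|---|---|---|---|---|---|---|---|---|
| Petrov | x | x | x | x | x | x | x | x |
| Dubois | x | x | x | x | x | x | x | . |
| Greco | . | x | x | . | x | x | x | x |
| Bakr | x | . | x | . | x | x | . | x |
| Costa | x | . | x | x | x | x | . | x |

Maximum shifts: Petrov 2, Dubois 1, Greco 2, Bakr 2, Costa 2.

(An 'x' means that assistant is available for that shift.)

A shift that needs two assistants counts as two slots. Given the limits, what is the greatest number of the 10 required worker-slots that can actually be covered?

9

Total capacity across all assistants is 2+1+2+2+2 = 9, and 10 slots are needed, so at most 9 can be filled.
An assignment achieving 9: Shift 1→Bakr, Shift 2→Petrov, Shift 3→Bakr, Shift 4→Petrov+Dubois, Shift 5→Costa, Shift 6→Costa, Shift 7→Greco, Shift 8→Greco.
Loads: Petrov 2/2, Dubois 1/1, Greco 2/2, Bakr 2/2, Costa 2/2.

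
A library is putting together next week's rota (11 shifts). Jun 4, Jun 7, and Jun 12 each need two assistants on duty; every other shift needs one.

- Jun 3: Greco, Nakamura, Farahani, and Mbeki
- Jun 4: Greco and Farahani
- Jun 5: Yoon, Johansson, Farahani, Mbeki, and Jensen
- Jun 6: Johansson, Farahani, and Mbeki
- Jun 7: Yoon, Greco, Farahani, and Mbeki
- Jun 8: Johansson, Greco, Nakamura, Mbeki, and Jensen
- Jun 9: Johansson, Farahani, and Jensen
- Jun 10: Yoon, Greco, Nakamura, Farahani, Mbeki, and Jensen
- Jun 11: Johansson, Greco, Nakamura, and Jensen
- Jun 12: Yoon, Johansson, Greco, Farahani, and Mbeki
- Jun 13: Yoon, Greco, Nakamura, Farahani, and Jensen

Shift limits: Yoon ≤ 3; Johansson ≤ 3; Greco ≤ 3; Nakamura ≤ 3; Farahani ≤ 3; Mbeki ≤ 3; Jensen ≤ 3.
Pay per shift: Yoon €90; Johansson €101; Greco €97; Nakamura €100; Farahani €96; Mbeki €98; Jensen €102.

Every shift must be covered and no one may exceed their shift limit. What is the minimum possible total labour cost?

€1343

Jun 4 can only be covered by Greco and Farahani, so that assignment is forced.
Picking the cheapest available assistant for each shift independently would cost €1317, but that ignores the shift limits.
An optimal schedule: Jun 3→Greco, Jun 4→Farahani+Greco, Jun 5→Yoon, Jun 6→Farahani, Jun 7→Yoon+Mbeki, Jun 8→Mbeki, Jun 9→Farahani, Jun 10→Nakamura, Jun 11→Greco, Jun 12→Yoon+Mbeki, Jun 13→Nakamura.
Total: 97 + 96 + 97 + 90 + 96 + 90 + 98 + 98 + 96 + 100 + 97 + 90 + 98 + 100 = €1343.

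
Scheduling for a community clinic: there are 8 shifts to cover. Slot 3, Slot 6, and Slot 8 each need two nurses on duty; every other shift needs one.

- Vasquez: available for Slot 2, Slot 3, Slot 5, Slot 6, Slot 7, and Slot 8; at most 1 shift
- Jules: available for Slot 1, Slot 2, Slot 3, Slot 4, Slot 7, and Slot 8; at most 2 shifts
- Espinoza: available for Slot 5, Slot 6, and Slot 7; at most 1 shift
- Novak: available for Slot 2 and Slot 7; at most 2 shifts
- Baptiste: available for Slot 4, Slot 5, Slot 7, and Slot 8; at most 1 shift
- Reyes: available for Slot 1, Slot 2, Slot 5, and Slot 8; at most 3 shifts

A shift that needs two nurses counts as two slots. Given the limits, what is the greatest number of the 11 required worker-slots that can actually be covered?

Total capacity across all nurses is 1+2+1+2+1+3 = 10, and 11 slots are needed, so at most 10 can be filled.
An assignment achieving 10: Slot 1→Reyes, Slot 2→Novak, Slot 3→Vasquez+Jules, Slot 4→Jules, Slot 5→Reyes, Slot 6→Espinoza, Slot 7→Novak, Slot 8→Baptiste+Reyes.
Loads: Vasquez 1/1, Jules 2/2, Espinoza 1/1, Novak 2/2, Baptiste 1/1, Reyes 3/3.

10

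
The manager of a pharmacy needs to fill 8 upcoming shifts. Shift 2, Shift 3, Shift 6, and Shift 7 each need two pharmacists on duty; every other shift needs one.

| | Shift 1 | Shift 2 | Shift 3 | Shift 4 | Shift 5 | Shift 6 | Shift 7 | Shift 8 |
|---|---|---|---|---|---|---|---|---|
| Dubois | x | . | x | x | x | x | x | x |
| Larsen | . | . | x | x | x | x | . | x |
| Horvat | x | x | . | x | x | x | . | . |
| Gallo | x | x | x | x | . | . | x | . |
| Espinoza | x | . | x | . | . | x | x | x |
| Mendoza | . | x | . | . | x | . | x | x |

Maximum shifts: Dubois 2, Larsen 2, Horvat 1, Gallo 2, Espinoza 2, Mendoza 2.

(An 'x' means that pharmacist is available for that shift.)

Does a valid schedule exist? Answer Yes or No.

No

Total capacity is 2+2+1+2+2+2 = 11 but 12 worker-slots are needed — infeasible.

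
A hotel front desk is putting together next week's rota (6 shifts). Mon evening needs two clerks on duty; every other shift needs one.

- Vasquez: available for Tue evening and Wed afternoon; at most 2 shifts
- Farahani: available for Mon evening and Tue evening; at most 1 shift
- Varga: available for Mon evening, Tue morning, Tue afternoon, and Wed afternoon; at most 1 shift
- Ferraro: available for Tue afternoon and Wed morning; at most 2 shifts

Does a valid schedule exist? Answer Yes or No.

No

Shifts {Mon evening, Tue morning} need 3 worker-slots in total, but the clerks available for any of those shifts (Farahani and Varga) can supply at most 2 among them. So no valid schedule exists.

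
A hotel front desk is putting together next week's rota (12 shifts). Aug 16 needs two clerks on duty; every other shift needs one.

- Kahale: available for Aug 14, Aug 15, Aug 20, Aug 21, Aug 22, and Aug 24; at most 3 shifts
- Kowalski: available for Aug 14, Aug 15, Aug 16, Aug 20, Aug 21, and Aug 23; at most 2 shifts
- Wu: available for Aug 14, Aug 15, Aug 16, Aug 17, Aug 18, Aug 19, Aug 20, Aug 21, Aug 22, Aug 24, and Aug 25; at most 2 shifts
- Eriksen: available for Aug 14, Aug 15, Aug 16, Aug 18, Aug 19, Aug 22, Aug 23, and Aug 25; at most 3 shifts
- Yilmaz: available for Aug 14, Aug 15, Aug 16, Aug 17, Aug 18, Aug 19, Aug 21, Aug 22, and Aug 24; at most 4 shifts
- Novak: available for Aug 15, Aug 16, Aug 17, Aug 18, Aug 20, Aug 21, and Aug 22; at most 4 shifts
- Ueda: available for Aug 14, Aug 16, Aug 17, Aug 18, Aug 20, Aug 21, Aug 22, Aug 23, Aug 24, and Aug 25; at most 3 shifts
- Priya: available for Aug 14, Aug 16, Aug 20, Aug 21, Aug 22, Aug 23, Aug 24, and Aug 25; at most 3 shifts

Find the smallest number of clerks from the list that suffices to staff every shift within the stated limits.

4

13 slots to fill and no one can take more than 4, so at least ⌈13/4⌉ = 4 clerks are needed.
Kahale, Eriksen, Yilmaz, and Novak alone can cover everything: Aug 14→Kahale, Aug 15→Novak, Aug 16→Yilmaz+Novak, Aug 17→Yilmaz, Aug 18→Yilmaz, Aug 19→Eriksen, Aug 20→Kahale, Aug 21→Yilmaz, Aug 22→Novak, Aug 23→Eriksen, Aug 24→Kahale, Aug 25→Eriksen.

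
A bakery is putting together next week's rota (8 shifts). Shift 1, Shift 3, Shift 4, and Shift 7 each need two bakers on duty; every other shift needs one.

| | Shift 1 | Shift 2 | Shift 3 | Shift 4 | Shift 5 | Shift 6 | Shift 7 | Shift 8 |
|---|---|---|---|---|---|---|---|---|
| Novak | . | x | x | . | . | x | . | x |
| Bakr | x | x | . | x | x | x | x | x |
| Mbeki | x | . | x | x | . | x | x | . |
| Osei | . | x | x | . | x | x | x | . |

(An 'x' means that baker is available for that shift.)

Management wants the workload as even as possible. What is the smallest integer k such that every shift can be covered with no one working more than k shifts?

With 4 bakers and 12 worker-slots to fill, someone must work at least ⌈12/4⌉ = 3 shifts, so k ≥ 3.
k = 3 works: Shift 1→Bakr+Mbeki, Shift 2→Novak, Shift 3→Novak+Osei, Shift 4→Bakr+Mbeki, Shift 5→Bakr, Shift 6→Osei, Shift 7→Mbeki+Osei, Shift 8→Novak.
Loads: Novak 3, Bakr 3, Mbeki 3, Osei 3 — all ≤ 3.

3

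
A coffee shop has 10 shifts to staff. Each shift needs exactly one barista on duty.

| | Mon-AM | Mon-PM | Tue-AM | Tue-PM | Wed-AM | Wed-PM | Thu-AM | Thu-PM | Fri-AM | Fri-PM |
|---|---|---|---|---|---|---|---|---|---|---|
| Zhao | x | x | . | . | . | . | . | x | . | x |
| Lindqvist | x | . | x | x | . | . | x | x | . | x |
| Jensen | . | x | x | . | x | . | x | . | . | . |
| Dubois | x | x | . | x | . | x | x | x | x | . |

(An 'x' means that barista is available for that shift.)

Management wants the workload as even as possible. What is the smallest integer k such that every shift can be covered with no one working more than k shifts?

3

With 4 baristas and 10 worker-slots to fill, someone must work at least ⌈10/4⌉ = 3 shifts, so k ≥ 3.
k = 3 works: Mon-AM→Zhao, Mon-PM→Zhao, Tue-AM→Lindqvist, Tue-PM→Lindqvist, Wed-AM→Jensen, Wed-PM→Dubois, Thu-AM→Lindqvist, Thu-PM→Dubois, Fri-AM→Dubois, Fri-PM→Zhao.
Loads: Zhao 3, Lindqvist 3, Jensen 1, Dubois 3 — all ≤ 3.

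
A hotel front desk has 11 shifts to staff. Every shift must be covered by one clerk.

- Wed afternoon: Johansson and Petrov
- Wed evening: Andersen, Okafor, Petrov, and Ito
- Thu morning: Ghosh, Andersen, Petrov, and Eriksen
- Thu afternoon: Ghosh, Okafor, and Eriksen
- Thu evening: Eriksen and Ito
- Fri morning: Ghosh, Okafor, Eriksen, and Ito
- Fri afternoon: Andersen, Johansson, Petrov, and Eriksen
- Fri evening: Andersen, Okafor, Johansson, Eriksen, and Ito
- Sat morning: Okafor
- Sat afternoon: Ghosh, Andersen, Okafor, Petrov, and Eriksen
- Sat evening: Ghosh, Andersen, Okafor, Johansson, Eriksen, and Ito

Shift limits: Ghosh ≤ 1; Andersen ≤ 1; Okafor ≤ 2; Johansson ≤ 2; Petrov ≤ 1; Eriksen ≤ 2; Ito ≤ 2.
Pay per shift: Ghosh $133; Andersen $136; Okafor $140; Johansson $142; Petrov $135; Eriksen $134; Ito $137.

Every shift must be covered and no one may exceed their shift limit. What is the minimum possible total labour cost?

Sat morning can only be covered by Okafor, so that assignment is forced.
Picking the cheapest available clerk for each shift independently would cost $1477, but that ignores the shift limits.
An optimal schedule: Wed afternoon→Johansson, Wed evening→Andersen, Thu morning→Petrov, Thu afternoon→Ghosh, Thu evening→Eriksen, Fri morning→Okafor, Fri afternoon→Johansson, Fri evening→Ito, Sat morning→Okafor, Sat afternoon→Eriksen, Sat evening→Ito.
Total: 142 + 136 + 135 + 133 + 134 + 140 + 142 + 137 + 140 + 134 + 137 = $1510.

$1510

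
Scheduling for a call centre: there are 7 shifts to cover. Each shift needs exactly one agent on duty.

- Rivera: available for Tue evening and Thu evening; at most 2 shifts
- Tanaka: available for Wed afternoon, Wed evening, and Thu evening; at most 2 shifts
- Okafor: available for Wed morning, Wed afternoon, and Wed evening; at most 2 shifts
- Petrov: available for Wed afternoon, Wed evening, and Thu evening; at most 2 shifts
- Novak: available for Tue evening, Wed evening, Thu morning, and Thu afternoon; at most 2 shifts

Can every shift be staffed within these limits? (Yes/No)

Wed morning can only be covered by Okafor, so that assignment is forced.
Thu morning can only be covered by Novak, so that assignment is forced.
Thu afternoon can only be covered by Novak, so that assignment is forced.
One valid schedule: Tue evening→Rivera, Wed morning→Okafor, Wed afternoon→Tanaka, Wed evening→Tanaka, Thu morning→Novak, Thu afternoon→Novak, Thu evening→Rivera.
Loads: Rivera 2/2, Tanaka 2/2, Okafor 1/2, Petrov 0/2, Novak 2/2 — all within limits.

Yes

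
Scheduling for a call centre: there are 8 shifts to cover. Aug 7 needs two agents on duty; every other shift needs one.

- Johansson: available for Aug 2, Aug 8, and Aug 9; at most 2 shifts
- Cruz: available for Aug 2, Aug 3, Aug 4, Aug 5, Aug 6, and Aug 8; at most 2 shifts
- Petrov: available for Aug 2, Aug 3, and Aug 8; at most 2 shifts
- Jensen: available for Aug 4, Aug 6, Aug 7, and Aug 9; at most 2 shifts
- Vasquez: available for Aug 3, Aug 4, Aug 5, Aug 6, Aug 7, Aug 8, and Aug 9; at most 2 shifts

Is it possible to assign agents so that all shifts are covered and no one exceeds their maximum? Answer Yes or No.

Yes

Aug 7 can only be covered by Jensen and Vasquez, so that assignment is forced.
One valid schedule: Aug 2→Johansson, Aug 3→Cruz, Aug 4→Jensen, Aug 5→Cruz, Aug 6→Vasquez, Aug 7→Jensen+Vasquez, Aug 8→Petrov, Aug 9→Johansson.
Loads: Johansson 2/2, Cruz 2/2, Petrov 1/2, Jensen 2/2, Vasquez 2/2 — all within limits.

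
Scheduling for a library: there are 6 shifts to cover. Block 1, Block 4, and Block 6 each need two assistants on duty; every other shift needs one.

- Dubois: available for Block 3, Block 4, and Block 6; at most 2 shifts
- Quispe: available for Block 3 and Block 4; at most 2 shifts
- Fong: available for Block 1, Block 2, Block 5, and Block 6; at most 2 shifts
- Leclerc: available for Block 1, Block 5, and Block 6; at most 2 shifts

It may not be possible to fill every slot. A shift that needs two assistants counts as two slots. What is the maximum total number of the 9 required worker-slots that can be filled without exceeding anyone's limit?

8

Total capacity across all assistants is 2+2+2+2 = 8, and 9 slots are needed, so at most 8 can be filled.
An assignment achieving 8: Block 1→Fong+Leclerc, Block 2→Fong, Block 3→Quispe, Block 4→Dubois+Quispe, Block 5→Leclerc, Block 6→Dubois.
Loads: Dubois 2/2, Quispe 2/2, Fong 2/2, Leclerc 2/2.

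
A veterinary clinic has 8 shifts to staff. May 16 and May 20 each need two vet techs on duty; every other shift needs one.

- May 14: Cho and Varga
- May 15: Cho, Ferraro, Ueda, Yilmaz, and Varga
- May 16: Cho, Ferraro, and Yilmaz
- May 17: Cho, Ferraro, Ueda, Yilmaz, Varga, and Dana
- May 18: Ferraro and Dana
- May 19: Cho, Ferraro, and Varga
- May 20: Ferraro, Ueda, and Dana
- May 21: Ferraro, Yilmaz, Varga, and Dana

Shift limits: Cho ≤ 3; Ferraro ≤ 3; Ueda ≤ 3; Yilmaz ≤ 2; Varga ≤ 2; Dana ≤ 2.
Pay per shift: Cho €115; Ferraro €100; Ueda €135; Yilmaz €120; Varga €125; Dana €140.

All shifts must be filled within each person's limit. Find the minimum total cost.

Picking the cheapest available vet tech for each shift independently would cost €1065, but that ignores the shift limits.
An optimal schedule: May 14→Cho, May 15→Yilmaz, May 16→Ferraro+Cho, May 17→Varga, May 18→Ferraro, May 19→Cho, May 20→Ferraro+Ueda, May 21→Yilmaz.
Total: 115 + 120 + 100 + 115 + 125 + 100 + 115 + 100 + 135 + 120 = €1145.

€1145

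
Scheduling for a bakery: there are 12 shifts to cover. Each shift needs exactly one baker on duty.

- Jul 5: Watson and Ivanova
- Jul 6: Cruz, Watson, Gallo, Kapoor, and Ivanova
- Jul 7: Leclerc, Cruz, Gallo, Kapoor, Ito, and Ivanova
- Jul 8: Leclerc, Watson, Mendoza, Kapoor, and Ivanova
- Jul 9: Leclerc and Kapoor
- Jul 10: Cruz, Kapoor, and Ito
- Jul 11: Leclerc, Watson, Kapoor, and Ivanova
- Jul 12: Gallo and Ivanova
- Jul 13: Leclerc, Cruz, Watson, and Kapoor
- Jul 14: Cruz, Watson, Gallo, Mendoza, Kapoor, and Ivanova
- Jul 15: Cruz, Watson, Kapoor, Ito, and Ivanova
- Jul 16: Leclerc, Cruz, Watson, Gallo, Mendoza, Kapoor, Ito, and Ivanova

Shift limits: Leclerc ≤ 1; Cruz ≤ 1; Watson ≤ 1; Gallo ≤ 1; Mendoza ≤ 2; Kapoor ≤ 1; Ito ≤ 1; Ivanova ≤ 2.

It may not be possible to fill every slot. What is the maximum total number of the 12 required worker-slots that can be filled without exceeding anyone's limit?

Total capacity across all bakers is 1+1+1+1+2+1+1+2 = 10, and 12 slots are needed, so at most 10 can be filled.
An assignment achieving 10: Jul 5→Watson, Jul 6→Ivanova, Jul 7→Ivanova, Jul 8→Mendoza, Jul 9→Leclerc, Jul 10→Cruz, Jul 11→Kapoor, Jul 12→Gallo, Jul 14→Mendoza, Jul 15→Ito.
Loads: Leclerc 1/1, Cruz 1/1, Watson 1/1, Gallo 1/1, Mendoza 2/2, Kapoor 1/1, Ito 1/1, Ivanova 2/2.

10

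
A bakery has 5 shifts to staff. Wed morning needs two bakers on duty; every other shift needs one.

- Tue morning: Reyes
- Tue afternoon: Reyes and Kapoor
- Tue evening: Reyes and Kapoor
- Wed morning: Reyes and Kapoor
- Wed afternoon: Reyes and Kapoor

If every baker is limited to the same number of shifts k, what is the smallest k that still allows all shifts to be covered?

With 2 bakers and 6 worker-slots to fill, someone must work at least ⌈6/2⌉ = 3 shifts, so k ≥ 3.
k = 3 works: Tue morning→Reyes, Tue afternoon→Reyes, Tue evening→Kapoor, Wed morning→Reyes+Kapoor, Wed afternoon→Kapoor.
Loads: Reyes 3, Kapoor 3 — all ≤ 3.

3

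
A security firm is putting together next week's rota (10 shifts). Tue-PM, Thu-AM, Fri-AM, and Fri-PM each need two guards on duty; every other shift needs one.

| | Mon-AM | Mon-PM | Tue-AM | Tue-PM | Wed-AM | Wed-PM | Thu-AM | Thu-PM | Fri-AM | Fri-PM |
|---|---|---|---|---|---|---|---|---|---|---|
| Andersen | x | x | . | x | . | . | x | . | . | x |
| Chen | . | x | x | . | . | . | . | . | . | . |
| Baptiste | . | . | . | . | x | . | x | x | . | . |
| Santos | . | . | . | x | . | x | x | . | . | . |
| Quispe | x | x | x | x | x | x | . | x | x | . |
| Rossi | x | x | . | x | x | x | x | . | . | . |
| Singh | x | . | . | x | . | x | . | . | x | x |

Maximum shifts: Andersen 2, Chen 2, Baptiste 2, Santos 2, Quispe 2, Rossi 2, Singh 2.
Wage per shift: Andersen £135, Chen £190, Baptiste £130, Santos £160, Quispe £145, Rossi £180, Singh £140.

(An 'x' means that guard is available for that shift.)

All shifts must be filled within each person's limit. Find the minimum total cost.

£2160

Fri-AM can only be covered by Quispe and Singh, so that assignment is forced.
Fri-PM can only be covered by Andersen and Singh, so that assignment is forced.
Picking the cheapest available guard for each shift independently would cost £1915, but that ignores the shift limits.
An optimal schedule: Mon-AM→Andersen, Mon-PM→Chen, Tue-AM→Chen, Tue-PM→Quispe+Rossi, Wed-AM→Baptiste, Wed-PM→Santos, Thu-AM→Santos+Rossi, Thu-PM→Baptiste, Fri-AM→Quispe+Singh, Fri-PM→Andersen+Singh.
Total: 135 + 190 + 190 + 145 + 180 + 130 + 160 + 160 + 180 + 130 + 145 + 140 + 135 + 140 = £2160.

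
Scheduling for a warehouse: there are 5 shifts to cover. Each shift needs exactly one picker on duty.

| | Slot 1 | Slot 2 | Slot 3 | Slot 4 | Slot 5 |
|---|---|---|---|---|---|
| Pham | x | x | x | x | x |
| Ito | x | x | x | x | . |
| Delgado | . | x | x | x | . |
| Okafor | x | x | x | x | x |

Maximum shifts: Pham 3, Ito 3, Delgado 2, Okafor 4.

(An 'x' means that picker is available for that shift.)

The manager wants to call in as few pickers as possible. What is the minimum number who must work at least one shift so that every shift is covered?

2

5 slots to fill and no one can take more than 4, so at least ⌈5/4⌉ = 2 pickers are needed.
Pham and Ito alone can cover everything: Slot 1→Pham, Slot 2→Pham, Slot 3→Ito, Slot 4→Ito, Slot 5→Pham.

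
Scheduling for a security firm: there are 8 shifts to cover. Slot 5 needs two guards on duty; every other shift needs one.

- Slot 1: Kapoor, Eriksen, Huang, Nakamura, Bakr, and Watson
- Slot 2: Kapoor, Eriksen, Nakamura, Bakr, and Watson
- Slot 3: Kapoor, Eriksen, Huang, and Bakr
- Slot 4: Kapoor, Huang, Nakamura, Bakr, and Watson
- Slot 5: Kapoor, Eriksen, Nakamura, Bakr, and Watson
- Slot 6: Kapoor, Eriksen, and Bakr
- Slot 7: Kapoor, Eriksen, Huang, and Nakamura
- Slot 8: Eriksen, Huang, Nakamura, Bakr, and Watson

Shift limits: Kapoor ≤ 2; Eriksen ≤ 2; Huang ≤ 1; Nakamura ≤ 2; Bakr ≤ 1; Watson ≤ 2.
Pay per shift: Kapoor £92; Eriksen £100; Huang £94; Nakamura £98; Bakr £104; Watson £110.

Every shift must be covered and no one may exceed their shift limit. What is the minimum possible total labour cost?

£888

Picking the cheapest available guard for each shift independently would cost £836, but that ignores the shift limits.
An optimal schedule: Slot 1→Nakamura, Slot 2→Eriksen, Slot 3→Kapoor, Slot 4→Huang, Slot 5→Bakr+Watson, Slot 6→Kapoor, Slot 7→Eriksen, Slot 8→Nakamura.
Total: 98 + 100 + 92 + 94 + 104 + 110 + 92 + 100 + 98 = £888.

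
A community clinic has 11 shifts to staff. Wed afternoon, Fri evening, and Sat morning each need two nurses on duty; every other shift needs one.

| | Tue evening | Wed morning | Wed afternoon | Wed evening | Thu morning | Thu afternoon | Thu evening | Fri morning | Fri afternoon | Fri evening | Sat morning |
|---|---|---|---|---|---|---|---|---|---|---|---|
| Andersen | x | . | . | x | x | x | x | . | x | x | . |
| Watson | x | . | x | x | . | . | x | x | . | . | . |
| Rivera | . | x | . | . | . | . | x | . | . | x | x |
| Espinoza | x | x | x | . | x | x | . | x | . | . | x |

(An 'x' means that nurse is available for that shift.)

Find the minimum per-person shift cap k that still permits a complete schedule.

4

With 4 nurses and 14 worker-slots to fill, someone must work at least ⌈14/4⌉ = 4 shifts, so k ≥ 4.
k = 4 works: Tue evening→Watson, Wed morning→Rivera, Wed afternoon→Watson+Espinoza, Wed evening→Andersen, Thu morning→Andersen, Thu afternoon→Espinoza, Thu evening→Watson, Fri morning→Watson, Fri afternoon→Andersen, Fri evening→Andersen+Rivera, Sat morning→Rivera+Espinoza.
Loads: Andersen 4, Watson 4, Rivera 3, Espinoza 3 — all ≤ 4.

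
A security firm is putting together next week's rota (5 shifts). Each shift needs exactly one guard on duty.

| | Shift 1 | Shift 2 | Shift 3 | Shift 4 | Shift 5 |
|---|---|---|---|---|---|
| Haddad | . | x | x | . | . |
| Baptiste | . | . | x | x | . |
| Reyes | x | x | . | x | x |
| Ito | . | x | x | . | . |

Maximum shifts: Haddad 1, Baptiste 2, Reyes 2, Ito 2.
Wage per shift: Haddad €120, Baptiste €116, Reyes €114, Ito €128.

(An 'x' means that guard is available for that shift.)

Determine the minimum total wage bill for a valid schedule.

€580

Shift 1 can only be covered by Reyes, so that assignment is forced.
Shift 5 can only be covered by Reyes, so that assignment is forced.
Picking the cheapest available guard for each shift independently would cost €572, but that ignores the shift limits.
An optimal schedule: Shift 1→Reyes, Shift 2→Haddad, Shift 3→Baptiste, Shift 4→Baptiste, Shift 5→Reyes.
Total: 114 + 120 + 116 + 116 + 114 = €580.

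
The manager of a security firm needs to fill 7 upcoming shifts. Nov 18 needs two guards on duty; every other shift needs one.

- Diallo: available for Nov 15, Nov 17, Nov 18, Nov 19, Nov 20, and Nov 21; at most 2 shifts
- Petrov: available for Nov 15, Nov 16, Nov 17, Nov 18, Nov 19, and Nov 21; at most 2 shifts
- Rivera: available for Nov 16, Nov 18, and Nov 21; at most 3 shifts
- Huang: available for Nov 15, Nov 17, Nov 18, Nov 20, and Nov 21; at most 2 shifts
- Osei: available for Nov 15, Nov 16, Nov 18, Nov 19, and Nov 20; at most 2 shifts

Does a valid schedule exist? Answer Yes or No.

Yes

One valid schedule: Nov 15→Petrov, Nov 16→Petrov, Nov 17→Diallo, Nov 18→Rivera+Huang, Nov 19→Diallo, Nov 20→Huang, Nov 21→Rivera.
Loads: Diallo 2/2, Petrov 2/2, Rivera 2/3, Huang 2/2, Osei 0/2 — all within limits.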